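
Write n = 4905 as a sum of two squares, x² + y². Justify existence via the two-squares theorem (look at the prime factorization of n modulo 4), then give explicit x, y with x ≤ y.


Step 1: Factor n = 4905 = 3^2 · 5 · 109.
Step 2: Check the mod-4 condition on each prime factor: 3 ≡ 3 (mod 4), exponent 2 (must be even); 5 ≡ 1 (mod 4), exponent 1; 109 ≡ 1 (mod 4), exponent 1.
All primes ≡ 3 (mod 4) appear to even exponent (or don't appear), so by the two-squares theorem n IS expressible as a sum of two squares.
Step 3: Build a representation. Group n = k² · m with k = 3 and m = 5 · 109 = 545 (a product of primes ≡ 1 (mod 4)); a representation of m scales to one of n via (k·x)² + (k·y)² = k²(x² + y²). Each prime p ≡ 1 (mod 4) is itself a sum of two squares; find a² by testing p − a² for a perfect square:
  5: 5 − 1² = 4 = 2² ⇒ 5 = 1² + 2².
  109: 109 − 1² = 108, 109 − 2² = 105, 109 − 3² = 100 = 10² ⇒ 109 = 3² + 10².
  Combine using the Brahmagupta–Fibonacci identity (a² + b²)(c² + d²) = (ac − bd)² + (ad + bc)² = (ac + bd)² + (ad − bc)²:
  5 · 109 = 545: from (1² + 2²)(3² + 10²), take (1·3 − 2·10, 1·10 + 2·3) = (3 − 20, 10 + 6) = (-17, 16); dropping signs (only squares matter) gives (17, 16); check 17² + 16² = 289 + 256 = 545 ✓.
  Scale by k = 3: (3·17, 3·16) = (51, 48).
Step 4: Order so x ≤ y and verify: 48² + 51² = 2304 + 2601 = 4905 = n. ✓

n = 4905 = 48² + 51² (one valid representation with x ≤ y).


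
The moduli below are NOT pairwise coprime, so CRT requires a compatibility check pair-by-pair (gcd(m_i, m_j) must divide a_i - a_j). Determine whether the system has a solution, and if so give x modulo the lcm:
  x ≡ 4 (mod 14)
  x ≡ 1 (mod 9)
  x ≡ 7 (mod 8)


Moduli 14, 9, 8 are not pairwise coprime, so CRT works modulo lcm(m_i) when all pairwise compatibility conditions hold.
Pairwise compatibility: gcd(m_i, m_j) must divide a_i - a_j for every pair.
Merge one congruence at a time:
  Start: x ≡ 4 (mod 14).
  Combine with x ≡ 1 (mod 9): gcd(14, 9) = 1; 1 - 4 = -3, which IS divisible by 1, so compatible.
    Write x = 4 + 14·t and substitute into x ≡ 1 (mod 9): 14·t ≡ 1 − 4 = -3 (mod 9).
    Reduce coefficients mod 9: 5·t ≡ 6 (mod 9).
    The inverse of 5 mod 9 is 2 (since 5·2 = 10 = 1·9 + 1), so t ≡ 2·6 = 12 ≡ 3 (mod 9).
    Then x = 4 + 14·3 = 46, valid modulo lcm(14, 9) = 126: x ≡ 46 (mod 126).
  Combine with x ≡ 7 (mod 8): gcd(126, 8) = 2, and 7 - 46 = -39 is NOT divisible by 2.
    ⇒ system is inconsistent (no integer solution).

No solution (the system is inconsistent).


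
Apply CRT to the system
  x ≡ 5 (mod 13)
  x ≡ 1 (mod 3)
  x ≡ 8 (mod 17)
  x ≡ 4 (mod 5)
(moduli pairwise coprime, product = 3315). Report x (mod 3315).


Product of moduli M = 13 · 3 · 17 · 5 = 3315.
Merge one congruence at a time:
  Start: x ≡ 5 (mod 13).
  Combine with x ≡ 1 (mod 3); new modulus lcm = 39.
    Write x = 5 + 13·t and substitute into x ≡ 1 (mod 3): 13·t ≡ 1 − 5 = -4 (mod 3).
    Reduce coefficients mod 3: 1·t ≡ 2 (mod 3).
    So t ≡ 2 (mod 3).
    Then x = 5 + 13·2 = 31, valid modulo lcm(13, 3) = 39: x ≡ 31 (mod 39).
  Combine with x ≡ 8 (mod 17); new modulus lcm = 663.
    Write x = 31 + 39·t and substitute into x ≡ 8 (mod 17): 39·t ≡ 8 − 31 = -23 (mod 17).
    Reduce coefficients mod 17: 5·t ≡ 11 (mod 17).
    The inverse of 5 mod 17 is 7 (since 5·7 = 35 = 2·17 + 1), so t ≡ 7·11 = 77 ≡ 9 (mod 17).
    Then x = 31 + 39·9 = 382, valid modulo lcm(39, 17) = 663: x ≡ 382 (mod 663).
  Combine with x ≡ 4 (mod 5); new modulus lcm = 3315.
    Write x = 382 + 663·t and substitute into x ≡ 4 (mod 5): 663·t ≡ 4 − 382 = -378 (mod 5).
    Reduce coefficients mod 5: 3·t ≡ 2 (mod 5).
    The inverse of 3 mod 5 is 2 (since 3·2 = 6 = 1·5 + 1), so t ≡ 2·2 = 4 ≡ 4 (mod 5).
    Then x = 382 + 663·4 = 3034, valid modulo lcm(663, 5) = 3315: x ≡ 3034 (mod 3315).
Verify against each original: 3034 mod 13 = 5, 3034 mod 3 = 1, 3034 mod 17 = 8, 3034 mod 5 = 4.

x ≡ 3034 (mod 3315).


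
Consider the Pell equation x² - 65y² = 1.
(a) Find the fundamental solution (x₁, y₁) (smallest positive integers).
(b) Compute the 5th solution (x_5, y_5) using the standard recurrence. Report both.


Step 1: Find the fundamental solution (x₁, y₁) of x² - 65y² = 1.
  Expand √65 as a continued fraction. a₀ = ⌊√65⌋ = 8; iterate m_{k+1} = d_k·a_k − m_k, d_{k+1} = (65 − m_{k+1}²)/d_k, a_{k+1} = ⌊(a₀ + m_{k+1})/d_{k+1}⌋ (starting m₀ = 0, d₀ = 1), with convergents p_k = a_k·p_{k-1} + p_{k-2}, q_k = a_k·q_{k-1} + q_{k-2} (p₋₁ = 1, q₋₁ = 0):
  k = 0: a₀ = 8; p₀/q₀ = 8/1; p₀² − 65·q₀² = 64 − 65 = -1.
  k = 1: m = 8, d = 1, a = ⌊(8 + 8)/1⌋ = 16; p/q = (16·8 + 1)/(16·1 + 0) = 129/16; p² − 65·q² = 16641 − 16640 = 1.
  The first convergent with p² − 65·q² = 1 gives the fundamental solution (x₁, y₁) = (129, 16).
Step 2: Apply the recurrence (x_{n+1}, y_{n+1}) = (x₁x_n + 65y₁y_n, x₁y_n + y₁x_n) repeatedly.
  From (x_1, y_1) = (129, 16): x_2 = 129·129 + 65·16·16 = 33281; y_2 = 129·16 + 16·129 = 4128.
  From (x_2, y_2) = (33281, 4128): x_3 = 129·33281 + 65·16·4128 = 8586369; y_3 = 129·4128 + 16·33281 = 1065008.
  From (x_3, y_3) = (8586369, 1065008): x_4 = 129·8586369 + 65·16·1065008 = 2215249921; y_4 = 129·1065008 + 16·8586369 = 274767936.
  From (x_4, y_4) = (2215249921, 274767936): x_5 = 129·2215249921 + 65·16·274767936 = 571525893249; y_5 = 129·274767936 + 16·2215249921 = 70889062480.
Step 3: Verify x_5² - 65·y_5² = 326641846654067343776001 - 326641846654067343776000 = 1 (should be 1). ✓

(x_1, y_1) = (129, 16); (x_5, y_5) = (571525893249, 70889062480).


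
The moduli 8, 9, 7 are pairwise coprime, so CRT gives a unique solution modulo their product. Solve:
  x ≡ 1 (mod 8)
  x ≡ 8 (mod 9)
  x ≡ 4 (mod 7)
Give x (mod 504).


Moduli 8, 9, 7 are pairwise coprime; by CRT there is a unique solution modulo M = 8 · 9 · 7 = 504.
Solve pairwise, accumulating the modulus:
  Start with x ≡ 1 (mod 8).
  Combine with x ≡ 8 (mod 9): since gcd(8, 9) = 1, we get a unique residue mod 72.
    Write x = 1 + 8·t and substitute into x ≡ 8 (mod 9): 8·t ≡ 8 − 1 = 7 (mod 9).
    The inverse of 8 mod 9 is 8 (since 8·8 = 64 = 7·9 + 1), so t ≡ 8·7 = 56 ≡ 2 (mod 9).
    Then x = 1 + 8·2 = 17, valid modulo lcm(8, 9) = 72: x ≡ 17 (mod 72).
  Combine with x ≡ 4 (mod 7): since gcd(72, 7) = 1, we get a unique residue mod 504.
    Write x = 17 + 72·t and substitute into x ≡ 4 (mod 7): 72·t ≡ 4 − 17 = -13 (mod 7).
    Reduce coefficients mod 7: 2·t ≡ 1 (mod 7).
    The inverse of 2 mod 7 is 4 (since 2·4 = 8 = 1·7 + 1), so t ≡ 4·1 = 4 ≡ 4 (mod 7).
    Then x = 17 + 72·4 = 305, valid modulo lcm(72, 7) = 504: x ≡ 305 (mod 504).
Verify: 305 mod 8 = 1 ✓, 305 mod 9 = 8 ✓, 305 mod 7 = 4 ✓.

x ≡ 305 (mod 504).


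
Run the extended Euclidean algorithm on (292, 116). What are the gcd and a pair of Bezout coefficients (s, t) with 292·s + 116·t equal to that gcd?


Euclidean algorithm on (292, 116) — divide until remainder is 0:
  292 = 2 · 116 + 60
  116 = 1 · 60 + 56
  60 = 1 · 56 + 4
  56 = 14 · 4 + 0
gcd(292, 116) = 4.
Track Bezout coefficients alongside the remainders: start with r₀ = 292 = a·1 + b·0 (s = 1, t = 0) and r₁ = 116 = a·0 + b·1 (s = 0, t = 1); each new remainder r_{k+1} = r_{k-1} − q_k·r_k inherits s_{k+1} = s_{k-1} − q_k·s_k, t_{k+1} = t_{k-1} − q_k·t_k, so r_k = a·s_k + b·t_k at every step:
  q = 2: r = 60, s = 1 − 2·0 = 1, t = 0 − 2·1 = -2  (check: 292·1 + 116·(-2) = 60)
  q = 1: r = 56, s = 0 − 1·1 = -1, t = 1 − 1·(-2) = 3  (check: 292·(-1) + 116·3 = 56)
  q = 1: r = 4, s = 1 − 1·(-1) = 2, t = -2 − 1·3 = -5  (check: 292·2 + 116·(-5) = 4)
The row with r = 4 (the gcd) gives the Bezout coefficients s = 2, t = -5.
Result: 292 · (2) + 116 · (-5) = 4.

gcd(292, 116) = 4; s = 2, t = -5 (check: 292·2 + 116·(-5) = 4).


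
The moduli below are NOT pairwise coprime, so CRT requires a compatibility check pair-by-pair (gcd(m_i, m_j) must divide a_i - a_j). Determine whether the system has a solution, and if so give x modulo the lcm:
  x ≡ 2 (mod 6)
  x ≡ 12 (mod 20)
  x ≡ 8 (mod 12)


Moduli 6, 20, 12 are not pairwise coprime, so CRT works modulo lcm(m_i) when all pairwise compatibility conditions hold.
Pairwise compatibility: gcd(m_i, m_j) must divide a_i - a_j for every pair.
Merge one congruence at a time:
  Start: x ≡ 2 (mod 6).
  Combine with x ≡ 12 (mod 20): gcd(6, 20) = 2; 12 - 2 = 10, which IS divisible by 2, so compatible.
    Write x = 2 + 6·t and substitute into x ≡ 12 (mod 20): 6·t ≡ 12 − 2 = 10 (mod 20).
    Divide the congruence (and modulus) by g = 2: 3·t ≡ 5 (mod 10).
    The inverse of 3 mod 10 is 7 (since 3·7 = 21 = 2·10 + 1), so t ≡ 7·5 = 35 ≡ 5 (mod 10).
    Then x = 2 + 6·5 = 32, valid modulo lcm(6, 20) = 60: x ≡ 32 (mod 60).
  Combine with x ≡ 8 (mod 12): gcd(60, 12) = 12; 8 - 32 = -24, which IS divisible by 12, so compatible.
    Write x = 32 + 60·t and substitute into x ≡ 8 (mod 12): 60·t ≡ 8 − 32 = -24 (mod 12).
    Divide the congruence (and modulus) by g = 12: 5·t ≡ -2 (mod 1).
    Modulo 1 every t works; take t = 0.
    Then x = 32 + 60·0 = 32, valid modulo lcm(60, 12) = 60: x ≡ 32 (mod 60).
Verify: 32 mod 6 = 2, 32 mod 20 = 12, 32 mod 12 = 8.

x ≡ 32 (mod 60).


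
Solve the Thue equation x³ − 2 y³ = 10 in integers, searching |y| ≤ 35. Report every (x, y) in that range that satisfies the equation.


The equation is x³ - 2y³ = 10. For fixed y, x³ = 2·y³ + 10, so a solution requires the RHS to be a perfect cube.
Strategy: iterate y from -35 to 35, compute RHS = 2·y³ + 10, and check whether it is a (positive or negative) perfect cube.
Check small values of y:
  y = 0: RHS = 10 is not a perfect cube.
  y = 1: RHS = 12 is not a perfect cube.
  y = -1: RHS = 8 = (2)³ ⇒ x = 2 works.
  y = 2: RHS = 26 is not a perfect cube.
  y = -2: RHS = -6 is not a perfect cube.
  y = 3: RHS = 64 = (4)³ ⇒ x = 4 works.
  y = -3: RHS = -44 is not a perfect cube.
Continuing the search up to |y| = 35 finds no further solutions beyond those listed.
Collected solutions: (2, -1), (4, 3).

Solutions (with |y| ≤ 35): (2, -1), (4, 3).


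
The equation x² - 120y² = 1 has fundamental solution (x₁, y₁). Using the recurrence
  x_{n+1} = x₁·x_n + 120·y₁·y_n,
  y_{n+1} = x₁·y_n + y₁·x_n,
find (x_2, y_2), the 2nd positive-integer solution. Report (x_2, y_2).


Step 1: Find the fundamental solution (x₁, y₁) of x² - 120y² = 1.
  Expand √120 as a continued fraction. a₀ = ⌊√120⌋ = 10; iterate m_{k+1} = d_k·a_k − m_k, d_{k+1} = (120 − m_{k+1}²)/d_k, a_{k+1} = ⌊(a₀ + m_{k+1})/d_{k+1}⌋ (starting m₀ = 0, d₀ = 1), with convergents p_k = a_k·p_{k-1} + p_{k-2}, q_k = a_k·q_{k-1} + q_{k-2} (p₋₁ = 1, q₋₁ = 0):
  k = 0: a₀ = 10; p₀/q₀ = 10/1; p₀² − 120·q₀² = 100 − 120 = -20.
  k = 1: m = 10, d = 20, a = ⌊(10 + 10)/20⌋ = 1; p/q = (1·10 + 1)/(1·1 + 0) = 11/1; p² − 120·q² = 121 − 120 = 1.
  The first convergent with p² − 120·q² = 1 gives the fundamental solution (x₁, y₁) = (11, 1).
Step 2: Apply the recurrence (x_{n+1}, y_{n+1}) = (x₁x_n + 120y₁y_n, x₁y_n + y₁x_n) repeatedly.
  From (x_1, y_1) = (11, 1): x_2 = 11·11 + 120·1·1 = 241; y_2 = 11·1 + 1·11 = 22.
Step 3: Verify x_2² - 120·y_2² = 58081 - 58080 = 1 (should be 1). ✓

(x_1, y_1) = (11, 1); (x_2, y_2) = (241, 22).


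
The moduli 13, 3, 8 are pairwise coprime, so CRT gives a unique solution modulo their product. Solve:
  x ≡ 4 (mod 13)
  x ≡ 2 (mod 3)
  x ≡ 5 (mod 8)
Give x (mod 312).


Moduli 13, 3, 8 are pairwise coprime; by CRT there is a unique solution modulo M = 13 · 3 · 8 = 312.
Solve pairwise, accumulating the modulus:
  Start with x ≡ 4 (mod 13).
  Combine with x ≡ 2 (mod 3): since gcd(13, 3) = 1, we get a unique residue mod 39.
    Write x = 4 + 13·t and substitute into x ≡ 2 (mod 3): 13·t ≡ 2 − 4 = -2 (mod 3).
    Reduce coefficients mod 3: 1·t ≡ 1 (mod 3).
    So t ≡ 1 (mod 3).
    Then x = 4 + 13·1 = 17, valid modulo lcm(13, 3) = 39: x ≡ 17 (mod 39).
  Combine with x ≡ 5 (mod 8): since gcd(39, 8) = 1, we get a unique residue mod 312.
    Write x = 17 + 39·t and substitute into x ≡ 5 (mod 8): 39·t ≡ 5 − 17 = -12 (mod 8).
    Reduce coefficients mod 8: 7·t ≡ 4 (mod 8).
    The inverse of 7 mod 8 is 7 (since 7·7 = 49 = 6·8 + 1), so t ≡ 7·4 = 28 ≡ 4 (mod 8).
    Then x = 17 + 39·4 = 173, valid modulo lcm(39, 8) = 312: x ≡ 173 (mod 312).
Verify: 173 mod 13 = 4 ✓, 173 mod 3 = 2 ✓, 173 mod 8 = 5 ✓.

x ≡ 173 (mod 312).


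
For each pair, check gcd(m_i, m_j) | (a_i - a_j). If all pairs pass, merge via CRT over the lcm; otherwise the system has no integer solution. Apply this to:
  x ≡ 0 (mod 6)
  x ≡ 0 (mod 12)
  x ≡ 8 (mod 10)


Moduli 6, 12, 10 are not pairwise coprime, so CRT works modulo lcm(m_i) when all pairwise compatibility conditions hold.
Pairwise compatibility: gcd(m_i, m_j) must divide a_i - a_j for every pair.
Merge one congruence at a time:
  Start: x ≡ 0 (mod 6).
  Combine with x ≡ 0 (mod 12): gcd(6, 12) = 6; 0 - 0 = 0, which IS divisible by 6, so compatible.
    Write x = 0 + 6·t and substitute into x ≡ 0 (mod 12): 6·t ≡ 0 − 0 = 0 (mod 12).
    Divide the congruence (and modulus) by g = 6: 1·t ≡ 0 (mod 2).
    So t ≡ 0 (mod 2).
    Then x = 0 + 6·0 = 0, valid modulo lcm(6, 12) = 12: x ≡ 0 (mod 12).
  Combine with x ≡ 8 (mod 10): gcd(12, 10) = 2; 8 - 0 = 8, which IS divisible by 2, so compatible.
    Write x = 0 + 12·t and substitute into x ≡ 8 (mod 10): 12·t ≡ 8 − 0 = 8 (mod 10).
    Divide the congruence (and modulus) by g = 2: 6·t ≡ 4 (mod 5).
    Reduce coefficients mod 5: 1·t ≡ 4 (mod 5).
    So t ≡ 4 (mod 5).
    Then x = 0 + 12·4 = 48, valid modulo lcm(12, 10) = 60: x ≡ 48 (mod 60).
Verify: 48 mod 6 = 0, 48 mod 12 = 0, 48 mod 10 = 8.

x ≡ 48 (mod 60).


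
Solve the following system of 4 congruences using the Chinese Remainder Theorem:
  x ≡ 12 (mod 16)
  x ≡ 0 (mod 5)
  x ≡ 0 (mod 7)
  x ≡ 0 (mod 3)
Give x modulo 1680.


Product of moduli M = 16 · 5 · 7 · 3 = 1680.
Merge one congruence at a time:
  Start: x ≡ 12 (mod 16).
  Combine with x ≡ 0 (mod 5); new modulus lcm = 80.
    Write x = 12 + 16·t and substitute into x ≡ 0 (mod 5): 16·t ≡ 0 − 12 = -12 (mod 5).
    Reduce coefficients mod 5: 1·t ≡ 3 (mod 5).
    So t ≡ 3 (mod 5).
    Then x = 12 + 16·3 = 60, valid modulo lcm(16, 5) = 80: x ≡ 60 (mod 80).
  Combine with x ≡ 0 (mod 7); new modulus lcm = 560.
    Write x = 60 + 80·t and substitute into x ≡ 0 (mod 7): 80·t ≡ 0 − 60 = -60 (mod 7).
    Reduce coefficients mod 7: 3·t ≡ 3 (mod 7).
    The inverse of 3 mod 7 is 5 (since 3·5 = 15 = 2·7 + 1), so t ≡ 5·3 = 15 ≡ 1 (mod 7).
    Then x = 60 + 80·1 = 140, valid modulo lcm(80, 7) = 560: x ≡ 140 (mod 560).
  Combine with x ≡ 0 (mod 3); new modulus lcm = 1680.
    Write x = 140 + 560·t and substitute into x ≡ 0 (mod 3): 560·t ≡ 0 − 140 = -140 (mod 3).
    Reduce coefficients mod 3: 2·t ≡ 1 (mod 3).
    The inverse of 2 mod 3 is 2 (since 2·2 = 4 = 1·3 + 1), so t ≡ 2·1 = 2 ≡ 2 (mod 3).
    Then x = 140 + 560·2 = 1260, valid modulo lcm(560, 3) = 1680: x ≡ 1260 (mod 1680).
Verify against each original: 1260 mod 16 = 12, 1260 mod 5 = 0, 1260 mod 7 = 0, 1260 mod 3 = 0.

x ≡ 1260 (mod 1680).


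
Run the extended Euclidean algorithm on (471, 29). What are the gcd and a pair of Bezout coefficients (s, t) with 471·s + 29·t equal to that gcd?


Euclidean algorithm on (471, 29) — divide until remainder is 0:
  471 = 16 · 29 + 7
  29 = 4 · 7 + 1
  7 = 7 · 1 + 0
gcd(471, 29) = 1.
Track Bezout coefficients alongside the remainders: start with r₀ = 471 = a·1 + b·0 (s = 1, t = 0) and r₁ = 29 = a·0 + b·1 (s = 0, t = 1); each new remainder r_{k+1} = r_{k-1} − q_k·r_k inherits s_{k+1} = s_{k-1} − q_k·s_k, t_{k+1} = t_{k-1} − q_k·t_k, so r_k = a·s_k + b·t_k at every step:
  q = 16: r = 7, s = 1 − 16·0 = 1, t = 0 − 16·1 = -16  (check: 471·1 + 29·(-16) = 7)
  q = 4: r = 1, s = 0 − 4·1 = -4, t = 1 − 4·(-16) = 65  (check: 471·(-4) + 29·65 = 1)
The row with r = 1 (the gcd) gives the Bezout coefficients s = -4, t = 65.
Result: 471 · (-4) + 29 · (65) = 1.

gcd(471, 29) = 1; s = -4, t = 65 (check: 471·(-4) + 29·65 = 1).


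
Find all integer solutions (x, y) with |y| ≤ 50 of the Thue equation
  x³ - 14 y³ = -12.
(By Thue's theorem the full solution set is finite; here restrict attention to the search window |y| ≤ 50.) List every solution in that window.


The equation is x³ - 14y³ = -12. For fixed y, x³ = 14·y³ − 12, so a solution requires the RHS to be a perfect cube.
Strategy: iterate y from -50 to 50, compute RHS = 14·y³ − 12, and check whether it is a (positive or negative) perfect cube.
Check small values of y:
  y = 0: RHS = -12 is not a perfect cube.
  y = 1: RHS = 2 is not a perfect cube.
  y = -1: RHS = -26 is not a perfect cube.
  y = 2: RHS = 100 is not a perfect cube.
  y = -2: RHS = -124 is not a perfect cube.
  y = 3: RHS = 366 is not a perfect cube.
  y = -3: RHS = -390 is not a perfect cube.
Continuing the search up to |y| = 50 finds no solutions either.
No (x, y) in the scanned range satisfies the equation.

No integer solutions with |y| ≤ 50.


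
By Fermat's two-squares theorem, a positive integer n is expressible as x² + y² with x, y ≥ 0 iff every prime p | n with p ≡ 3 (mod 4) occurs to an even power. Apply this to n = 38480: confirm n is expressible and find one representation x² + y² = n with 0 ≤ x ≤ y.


Step 1: Factor n = 38480 = 2^4 · 5 · 13 · 37.
Step 2: Check the mod-4 condition on each prime factor: 2 = 2 (special); 5 ≡ 1 (mod 4), exponent 1; 13 ≡ 1 (mod 4), exponent 1; 37 ≡ 1 (mod 4), exponent 1.
All primes ≡ 3 (mod 4) appear to even exponent (or don't appear), so by the two-squares theorem n IS expressible as a sum of two squares.
Step 3: Build a representation. Group n = k² · m with k = 4 and m = 5 · 13 · 37 = 2405 (a product of primes ≡ 1 (mod 4)); a representation of m scales to one of n via (k·x)² + (k·y)² = k²(x² + y²). Each prime p ≡ 1 (mod 4) is itself a sum of two squares; find a² by testing p − a² for a perfect square:
  5: 5 − 1² = 4 = 2² ⇒ 5 = 1² + 2².
  13: 13 − 1² = 12, 13 − 2² = 9 = 3² ⇒ 13 = 2² + 3².
  37: 37 − 1² = 36 = 6² ⇒ 37 = 1² + 6².
  Combine using the Brahmagupta–Fibonacci identity (a² + b²)(c² + d²) = (ac − bd)² + (ad + bc)² = (ac + bd)² + (ad − bc)²:
  5 · 13 = 65: from (1² + 2²)(2² + 3²), take (1·2 − 2·3, 1·3 + 2·2) = (2 − 6, 3 + 4) = (-4, 7); dropping signs (only squares matter) gives (4, 7); check 4² + 7² = 16 + 49 = 65 ✓.
  65 · 37 = 2405: from (4² + 7²)(1² + 6²), take (4·1 − 7·6, 4·6 + 7·1) = (4 − 42, 24 + 7) = (-38, 31); dropping signs (only squares matter) gives (38, 31); check 38² + 31² = 1444 + 961 = 2405 ✓.
  Scale by k = 4: (4·38, 4·31) = (152, 124).
Step 4: Order so x ≤ y and verify: 124² + 152² = 15376 + 23104 = 38480 = n. ✓

n = 38480 = 124² + 152² (one valid representation with x ≤ y).


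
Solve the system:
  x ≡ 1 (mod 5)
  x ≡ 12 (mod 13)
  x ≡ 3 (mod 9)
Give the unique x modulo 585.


Moduli 5, 13, 9 are pairwise coprime; by CRT there is a unique solution modulo M = 5 · 13 · 9 = 585.
Solve pairwise, accumulating the modulus:
  Start with x ≡ 1 (mod 5).
  Combine with x ≡ 12 (mod 13): since gcd(5, 13) = 1, we get a unique residue mod 65.
    Write x = 1 + 5·t and substitute into x ≡ 12 (mod 13): 5·t ≡ 12 − 1 = 11 (mod 13).
    The inverse of 5 mod 13 is 8 (since 5·8 = 40 = 3·13 + 1), so t ≡ 8·11 = 88 ≡ 10 (mod 13).
    Then x = 1 + 5·10 = 51, valid modulo lcm(5, 13) = 65: x ≡ 51 (mod 65).
  Combine with x ≡ 3 (mod 9): since gcd(65, 9) = 1, we get a unique residue mod 585.
    Write x = 51 + 65·t and substitute into x ≡ 3 (mod 9): 65·t ≡ 3 − 51 = -48 (mod 9).
    Reduce coefficients mod 9: 2·t ≡ 6 (mod 9).
    The inverse of 2 mod 9 is 5 (since 2·5 = 10 = 1·9 + 1), so t ≡ 5·6 = 30 ≡ 3 (mod 9).
    Then x = 51 + 65·3 = 246, valid modulo lcm(65, 9) = 585: x ≡ 246 (mod 585).
Verify: 246 mod 5 = 1 ✓, 246 mod 13 = 12 ✓, 246 mod 9 = 3 ✓.

x ≡ 246 (mod 585).


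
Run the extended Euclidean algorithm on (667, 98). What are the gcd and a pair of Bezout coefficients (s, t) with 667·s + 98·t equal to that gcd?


Euclidean algorithm on (667, 98) — divide until remainder is 0:
  667 = 6 · 98 + 79
  98 = 1 · 79 + 19
  79 = 4 · 19 + 3
  19 = 6 · 3 + 1
  3 = 3 · 1 + 0
gcd(667, 98) = 1.
Track Bezout coefficients alongside the remainders: start with r₀ = 667 = a·1 + b·0 (s = 1, t = 0) and r₁ = 98 = a·0 + b·1 (s = 0, t = 1); each new remainder r_{k+1} = r_{k-1} − q_k·r_k inherits s_{k+1} = s_{k-1} − q_k·s_k, t_{k+1} = t_{k-1} − q_k·t_k, so r_k = a·s_k + b·t_k at every step:
  q = 6: r = 79, s = 1 − 6·0 = 1, t = 0 − 6·1 = -6  (check: 667·1 + 98·(-6) = 79)
  q = 1: r = 19, s = 0 − 1·1 = -1, t = 1 − 1·(-6) = 7  (check: 667·(-1) + 98·7 = 19)
  q = 4: r = 3, s = 1 − 4·(-1) = 5, t = -6 − 4·7 = -34  (check: 667·5 + 98·(-34) = 3)
  q = 6: r = 1, s = -1 − 6·5 = -31, t = 7 − 6·(-34) = 211  (check: 667·(-31) + 98·211 = 1)
The row with r = 1 (the gcd) gives the Bezout coefficients s = -31, t = 211.
Result: 667 · (-31) + 98 · (211) = 1.

gcd(667, 98) = 1; s = -31, t = 211 (check: 667·(-31) + 98·211 = 1).


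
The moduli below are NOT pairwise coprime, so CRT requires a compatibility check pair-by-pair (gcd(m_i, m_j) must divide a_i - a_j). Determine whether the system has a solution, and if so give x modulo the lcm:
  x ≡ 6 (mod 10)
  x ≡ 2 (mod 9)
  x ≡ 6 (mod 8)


Moduli 10, 9, 8 are not pairwise coprime, so CRT works modulo lcm(m_i) when all pairwise compatibility conditions hold.
Pairwise compatibility: gcd(m_i, m_j) must divide a_i - a_j for every pair.
Merge one congruence at a time:
  Start: x ≡ 6 (mod 10).
  Combine with x ≡ 2 (mod 9): gcd(10, 9) = 1; 2 - 6 = -4, which IS divisible by 1, so compatible.
    Write x = 6 + 10·t and substitute into x ≡ 2 (mod 9): 10·t ≡ 2 − 6 = -4 (mod 9).
    Reduce coefficients mod 9: 1·t ≡ 5 (mod 9).
    So t ≡ 5 (mod 9).
    Then x = 6 + 10·5 = 56, valid modulo lcm(10, 9) = 90: x ≡ 56 (mod 90).
  Combine with x ≡ 6 (mod 8): gcd(90, 8) = 2; 6 - 56 = -50, which IS divisible by 2, so compatible.
    Write x = 56 + 90·t and substitute into x ≡ 6 (mod 8): 90·t ≡ 6 − 56 = -50 (mod 8).
    Divide the congruence (and modulus) by g = 2: 45·t ≡ -25 (mod 4).
    Reduce coefficients mod 4: 1·t ≡ 3 (mod 4).
    So t ≡ 3 (mod 4).
    Then x = 56 + 90·3 = 326, valid modulo lcm(90, 8) = 360: x ≡ 326 (mod 360).
Verify: 326 mod 10 = 6, 326 mod 9 = 2, 326 mod 8 = 6.

x ≡ 326 (mod 360).


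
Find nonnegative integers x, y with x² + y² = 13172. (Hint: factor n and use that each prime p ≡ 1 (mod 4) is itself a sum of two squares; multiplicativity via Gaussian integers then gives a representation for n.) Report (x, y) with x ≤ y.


Step 1: Factor n = 13172 = 2^2 · 37 · 89.
Step 2: Check the mod-4 condition on each prime factor: 2 = 2 (special); 37 ≡ 1 (mod 4), exponent 1; 89 ≡ 1 (mod 4), exponent 1.
All primes ≡ 3 (mod 4) appear to even exponent (or don't appear), so by the two-squares theorem n IS expressible as a sum of two squares.
Step 3: Build a representation. Group n = k² · m with k = 2 and m = 37 · 89 = 3293 (a product of primes ≡ 1 (mod 4)); a representation of m scales to one of n via (k·x)² + (k·y)² = k²(x² + y²). Each prime p ≡ 1 (mod 4) is itself a sum of two squares; find a² by testing p − a² for a perfect square:
  37: 37 − 1² = 36 = 6² ⇒ 37 = 1² + 6².
  89: 89 − 1² = 88, 89 − 2² = 85, 89 − 3² = 80, 89 − 4² = 73, 89 − 5² = 64 = 8² ⇒ 89 = 5² + 8².
  Combine using the Brahmagupta–Fibonacci identity (a² + b²)(c² + d²) = (ac − bd)² + (ad + bc)² = (ac + bd)² + (ad − bc)²:
  37 · 89 = 3293: from (1² + 6²)(5² + 8²), take (1·5 − 6·8, 1·8 + 6·5) = (5 − 48, 8 + 30) = (-43, 38); dropping signs (only squares matter) gives (43, 38); check 43² + 38² = 1849 + 1444 = 3293 ✓.
  Scale by k = 2: (2·43, 2·38) = (86, 76).
Step 4: Order so x ≤ y and verify: 76² + 86² = 5776 + 7396 = 13172 = n. ✓

n = 13172 = 76² + 86² (one valid representation with x ≤ y).


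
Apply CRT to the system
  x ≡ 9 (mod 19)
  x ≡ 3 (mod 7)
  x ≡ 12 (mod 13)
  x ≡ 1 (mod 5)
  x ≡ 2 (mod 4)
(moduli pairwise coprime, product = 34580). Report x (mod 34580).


Product of moduli M = 19 · 7 · 13 · 5 · 4 = 34580.
Merge one congruence at a time:
  Start: x ≡ 9 (mod 19).
  Combine with x ≡ 3 (mod 7); new modulus lcm = 133.
    Write x = 9 + 19·t and substitute into x ≡ 3 (mod 7): 19·t ≡ 3 − 9 = -6 (mod 7).
    Reduce coefficients mod 7: 5·t ≡ 1 (mod 7).
    The inverse of 5 mod 7 is 3 (since 5·3 = 15 = 2·7 + 1), so t ≡ 3·1 = 3 ≡ 3 (mod 7).
    Then x = 9 + 19·3 = 66, valid modulo lcm(19, 7) = 133: x ≡ 66 (mod 133).
  Combine with x ≡ 12 (mod 13); new modulus lcm = 1729.
    Write x = 66 + 133·t and substitute into x ≡ 12 (mod 13): 133·t ≡ 12 − 66 = -54 (mod 13).
    Reduce coefficients mod 13: 3·t ≡ 11 (mod 13).
    The inverse of 3 mod 13 is 9 (since 3·9 = 27 = 2·13 + 1), so t ≡ 9·11 = 99 ≡ 8 (mod 13).
    Then x = 66 + 133·8 = 1130, valid modulo lcm(133, 13) = 1729: x ≡ 1130 (mod 1729).
  Combine with x ≡ 1 (mod 5); new modulus lcm = 8645.
    Write x = 1130 + 1729·t and substitute into x ≡ 1 (mod 5): 1729·t ≡ 1 − 1130 = -1129 (mod 5).
    Reduce coefficients mod 5: 4·t ≡ 1 (mod 5).
    The inverse of 4 mod 5 is 4 (since 4·4 = 16 = 3·5 + 1), so t ≡ 4·1 = 4 ≡ 4 (mod 5).
    Then x = 1130 + 1729·4 = 8046, valid modulo lcm(1729, 5) = 8645: x ≡ 8046 (mod 8645).
  Combine with x ≡ 2 (mod 4); new modulus lcm = 34580.
    Write x = 8046 + 8645·t and substitute into x ≡ 2 (mod 4): 8645·t ≡ 2 − 8046 = -8044 (mod 4).
    Reduce coefficients mod 4: 1·t ≡ 0 (mod 4).
    So t ≡ 0 (mod 4).
    Then x = 8046 + 8645·0 = 8046, valid modulo lcm(8645, 4) = 34580: x ≡ 8046 (mod 34580).
Verify against each original: 8046 mod 19 = 9, 8046 mod 7 = 3, 8046 mod 13 = 12, 8046 mod 5 = 1, 8046 mod 4 = 2.

x ≡ 8046 (mod 34580).


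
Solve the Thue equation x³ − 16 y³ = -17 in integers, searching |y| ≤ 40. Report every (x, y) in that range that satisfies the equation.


The equation is x³ - 16y³ = -17. For fixed y, x³ = 16·y³ − 17, so a solution requires the RHS to be a perfect cube.
Strategy: iterate y from -40 to 40, compute RHS = 16·y³ − 17, and check whether it is a (positive or negative) perfect cube.
Check small values of y:
  y = 0: RHS = -17 is not a perfect cube.
  y = 1: RHS = -1 = (-1)³ ⇒ x = -1 works.
  y = -1: RHS = -33 is not a perfect cube.
  y = 2: RHS = 111 is not a perfect cube.
  y = -2: RHS = -145 is not a perfect cube.
  y = 3: RHS = 415 is not a perfect cube.
  y = -3: RHS = -449 is not a perfect cube.
Continuing the search up to |y| = 40 finds no further solutions beyond those listed.
Collected solutions: (-1, 1).

Solutions (with |y| ≤ 40): (-1, 1).


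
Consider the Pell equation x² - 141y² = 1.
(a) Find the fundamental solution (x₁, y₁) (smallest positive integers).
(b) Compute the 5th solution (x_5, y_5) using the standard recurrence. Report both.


Step 1: Find the fundamental solution (x₁, y₁) of x² - 141y² = 1.
  Expand √141 as a continued fraction. a₀ = ⌊√141⌋ = 11; iterate m_{k+1} = d_k·a_k − m_k, d_{k+1} = (141 − m_{k+1}²)/d_k, a_{k+1} = ⌊(a₀ + m_{k+1})/d_{k+1}⌋ (starting m₀ = 0, d₀ = 1), with convergents p_k = a_k·p_{k-1} + p_{k-2}, q_k = a_k·q_{k-1} + q_{k-2} (p₋₁ = 1, q₋₁ = 0):
  k = 0: a₀ = 11; p₀/q₀ = 11/1; p₀² − 141·q₀² = 121 − 141 = -20.
  k = 1: m = 11, d = 20, a = ⌊(11 + 11)/20⌋ = 1; p/q = (1·11 + 1)/(1·1 + 0) = 12/1; p² − 141·q² = 144 − 141 = 3.
  k = 2: m = 9, d = 3, a = ⌊(11 + 9)/3⌋ = 6; p/q = (6·12 + 11)/(6·1 + 1) = 83/7; p² − 141·q² = 6889 − 6909 = -20.
  k = 3: m = 9, d = 20, a = ⌊(11 + 9)/20⌋ = 1; p/q = (1·83 + 12)/(1·7 + 1) = 95/8; p² − 141·q² = 9025 − 9024 = 1.
  The first convergent with p² − 141·q² = 1 gives the fundamental solution (x₁, y₁) = (95, 8).
Step 2: Apply the recurrence (x_{n+1}, y_{n+1}) = (x₁x_n + 141y₁y_n, x₁y_n + y₁x_n) repeatedly.
  From (x_1, y_1) = (95, 8): x_2 = 95·95 + 141·8·8 = 18049; y_2 = 95·8 + 8·95 = 1520.
  From (x_2, y_2) = (18049, 1520): x_3 = 95·18049 + 141·8·1520 = 3429215; y_3 = 95·1520 + 8·18049 = 288792.
  From (x_3, y_3) = (3429215, 288792): x_4 = 95·3429215 + 141·8·288792 = 651532801; y_4 = 95·288792 + 8·3429215 = 54868960.
  From (x_4, y_4) = (651532801, 54868960): x_5 = 95·651532801 + 141·8·54868960 = 123787802975; y_5 = 95·54868960 + 8·651532801 = 10424813608.
Step 3: Verify x_5² - 141·y_5² = 15323420165377418850625 - 15323420165377418850624 = 1 (should be 1). ✓

(x_1, y_1) = (95, 8); (x_5, y_5) = (123787802975, 10424813608).


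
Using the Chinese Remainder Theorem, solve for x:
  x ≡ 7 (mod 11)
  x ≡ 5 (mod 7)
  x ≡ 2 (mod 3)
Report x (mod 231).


Moduli 11, 7, 3 are pairwise coprime; by CRT there is a unique solution modulo M = 11 · 7 · 3 = 231.
Solve pairwise, accumulating the modulus:
  Start with x ≡ 7 (mod 11).
  Combine with x ≡ 5 (mod 7): since gcd(11, 7) = 1, we get a unique residue mod 77.
    Write x = 7 + 11·t and substitute into x ≡ 5 (mod 7): 11·t ≡ 5 − 7 = -2 (mod 7).
    Reduce coefficients mod 7: 4·t ≡ 5 (mod 7).
    The inverse of 4 mod 7 is 2 (since 4·2 = 8 = 1·7 + 1), so t ≡ 2·5 = 10 ≡ 3 (mod 7).
    Then x = 7 + 11·3 = 40, valid modulo lcm(11, 7) = 77: x ≡ 40 (mod 77).
  Combine with x ≡ 2 (mod 3): since gcd(77, 3) = 1, we get a unique residue mod 231.
    Write x = 40 + 77·t and substitute into x ≡ 2 (mod 3): 77·t ≡ 2 − 40 = -38 (mod 3).
    Reduce coefficients mod 3: 2·t ≡ 1 (mod 3).
    The inverse of 2 mod 3 is 2 (since 2·2 = 4 = 1·3 + 1), so t ≡ 2·1 = 2 ≡ 2 (mod 3).
    Then x = 40 + 77·2 = 194, valid modulo lcm(77, 3) = 231: x ≡ 194 (mod 231).
Verify: 194 mod 11 = 7 ✓, 194 mod 7 = 5 ✓, 194 mod 3 = 2 ✓.

x ≡ 194 (mod 231).


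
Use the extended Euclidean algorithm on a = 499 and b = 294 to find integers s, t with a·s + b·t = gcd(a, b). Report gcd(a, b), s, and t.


Euclidean algorithm on (499, 294) — divide until remainder is 0:
  499 = 1 · 294 + 205
  294 = 1 · 205 + 89
  205 = 2 · 89 + 27
  89 = 3 · 27 + 8
  27 = 3 · 8 + 3
  8 = 2 · 3 + 2
  3 = 1 · 2 + 1
  2 = 2 · 1 + 0
gcd(499, 294) = 1.
Track Bezout coefficients alongside the remainders: start with r₀ = 499 = a·1 + b·0 (s = 1, t = 0) and r₁ = 294 = a·0 + b·1 (s = 0, t = 1); each new remainder r_{k+1} = r_{k-1} − q_k·r_k inherits s_{k+1} = s_{k-1} − q_k·s_k, t_{k+1} = t_{k-1} − q_k·t_k, so r_k = a·s_k + b·t_k at every step:
  q = 1: r = 205, s = 1 − 1·0 = 1, t = 0 − 1·1 = -1  (check: 499·1 + 294·(-1) = 205)
  q = 1: r = 89, s = 0 − 1·1 = -1, t = 1 − 1·(-1) = 2  (check: 499·(-1) + 294·2 = 89)
  q = 2: r = 27, s = 1 − 2·(-1) = 3, t = -1 − 2·2 = -5  (check: 499·3 + 294·(-5) = 27)
  q = 3: r = 8, s = -1 − 3·3 = -10, t = 2 − 3·(-5) = 17  (check: 499·(-10) + 294·17 = 8)
  q = 3: r = 3, s = 3 − 3·(-10) = 33, t = -5 − 3·17 = -56  (check: 499·33 + 294·(-56) = 3)
  q = 2: r = 2, s = -10 − 2·33 = -76, t = 17 − 2·(-56) = 129  (check: 499·(-76) + 294·129 = 2)
  q = 1: r = 1, s = 33 − 1·(-76) = 109, t = -56 − 1·129 = -185  (check: 499·109 + 294·(-185) = 1)
The row with r = 1 (the gcd) gives the Bezout coefficients s = 109, t = -185.
Result: 499 · (109) + 294 · (-185) = 1.

gcd(499, 294) = 1; s = 109, t = -185 (check: 499·109 + 294·(-185) = 1).


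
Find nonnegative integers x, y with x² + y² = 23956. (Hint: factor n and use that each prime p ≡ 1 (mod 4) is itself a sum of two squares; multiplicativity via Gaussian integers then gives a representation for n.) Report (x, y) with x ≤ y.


Step 1: Factor n = 23956 = 2^2 · 53 · 113.
Step 2: Check the mod-4 condition on each prime factor: 2 = 2 (special); 53 ≡ 1 (mod 4), exponent 1; 113 ≡ 1 (mod 4), exponent 1.
All primes ≡ 3 (mod 4) appear to even exponent (or don't appear), so by the two-squares theorem n IS expressible as a sum of two squares.
Step 3: Build a representation. Group n = k² · m with k = 2 and m = 53 · 113 = 5989 (a product of primes ≡ 1 (mod 4)); a representation of m scales to one of n via (k·x)² + (k·y)² = k²(x² + y²). Each prime p ≡ 1 (mod 4) is itself a sum of two squares; find a² by testing p − a² for a perfect square:
  53: 53 − 1² = 52, 53 − 2² = 49 = 7² ⇒ 53 = 2² + 7².
  113: 113 − 1² = 112, 113 − 2² = 109, 113 − 3² = 104, 113 − 4² = 97, 113 − 5² = 88, 113 − 6² = 77, 113 − 7² = 64 = 8² ⇒ 113 = 7² + 8².
  Combine using the Brahmagupta–Fibonacci identity (a² + b²)(c² + d²) = (ac − bd)² + (ad + bc)² = (ac + bd)² + (ad − bc)²:
  53 · 113 = 5989: from (2² + 7²)(7² + 8²), take (2·7 − 7·8, 2·8 + 7·7) = (14 − 56, 16 + 49) = (-42, 65); dropping signs (only squares matter) gives (42, 65); check 42² + 65² = 1764 + 4225 = 5989 ✓.
  Scale by k = 2: (2·42, 2·65) = (84, 130).
Step 4: Order so x ≤ y and verify: 84² + 130² = 7056 + 16900 = 23956 = n. ✓

n = 23956 = 84² + 130² (one valid representation with x ≤ y).


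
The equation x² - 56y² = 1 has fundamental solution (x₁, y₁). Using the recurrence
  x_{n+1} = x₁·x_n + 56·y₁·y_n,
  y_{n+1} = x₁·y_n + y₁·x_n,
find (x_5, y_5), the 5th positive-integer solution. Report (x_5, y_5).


Step 1: Find the fundamental solution (x₁, y₁) of x² - 56y² = 1.
  Expand √56 as a continued fraction. a₀ = ⌊√56⌋ = 7; iterate m_{k+1} = d_k·a_k − m_k, d_{k+1} = (56 − m_{k+1}²)/d_k, a_{k+1} = ⌊(a₀ + m_{k+1})/d_{k+1}⌋ (starting m₀ = 0, d₀ = 1), with convergents p_k = a_k·p_{k-1} + p_{k-2}, q_k = a_k·q_{k-1} + q_{k-2} (p₋₁ = 1, q₋₁ = 0):
  k = 0: a₀ = 7; p₀/q₀ = 7/1; p₀² − 56·q₀² = 49 − 56 = -7.
  k = 1: m = 7, d = 7, a = ⌊(7 + 7)/7⌋ = 2; p/q = (2·7 + 1)/(2·1 + 0) = 15/2; p² − 56·q² = 225 − 224 = 1.
  The first convergent with p² − 56·q² = 1 gives the fundamental solution (x₁, y₁) = (15, 2).
Step 2: Apply the recurrence (x_{n+1}, y_{n+1}) = (x₁x_n + 56y₁y_n, x₁y_n + y₁x_n) repeatedly.
  From (x_1, y_1) = (15, 2): x_2 = 15·15 + 56·2·2 = 449; y_2 = 15·2 + 2·15 = 60.
  From (x_2, y_2) = (449, 60): x_3 = 15·449 + 56·2·60 = 13455; y_3 = 15·60 + 2·449 = 1798.
  From (x_3, y_3) = (13455, 1798): x_4 = 15·13455 + 56·2·1798 = 403201; y_4 = 15·1798 + 2·13455 = 53880.
  From (x_4, y_4) = (403201, 53880): x_5 = 15·403201 + 56·2·53880 = 12082575; y_5 = 15·53880 + 2·403201 = 1614602.
Step 3: Verify x_5² - 56·y_5² = 145988618630625 - 145988618630624 = 1 (should be 1). ✓

(x_1, y_1) = (15, 2); (x_5, y_5) = (12082575, 1614602).


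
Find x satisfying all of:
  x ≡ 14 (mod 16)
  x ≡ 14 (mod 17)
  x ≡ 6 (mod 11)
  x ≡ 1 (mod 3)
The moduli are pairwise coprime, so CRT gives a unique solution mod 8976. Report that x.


Product of moduli M = 16 · 17 · 11 · 3 = 8976.
Merge one congruence at a time:
  Start: x ≡ 14 (mod 16).
  Combine with x ≡ 14 (mod 17); new modulus lcm = 272.
    Write x = 14 + 16·t and substitute into x ≡ 14 (mod 17): 16·t ≡ 14 − 14 = 0 (mod 17).
    The inverse of 16 mod 17 is 16 (since 16·16 = 256 = 15·17 + 1), so t ≡ 16·0 = 0 ≡ 0 (mod 17).
    Then x = 14 + 16·0 = 14, valid modulo lcm(16, 17) = 272: x ≡ 14 (mod 272).
  Combine with x ≡ 6 (mod 11); new modulus lcm = 2992.
    Write x = 14 + 272·t and substitute into x ≡ 6 (mod 11): 272·t ≡ 6 − 14 = -8 (mod 11).
    Reduce coefficients mod 11: 8·t ≡ 3 (mod 11).
    The inverse of 8 mod 11 is 7 (since 8·7 = 56 = 5·11 + 1), so t ≡ 7·3 = 21 ≡ 10 (mod 11).
    Then x = 14 + 272·10 = 2734, valid modulo lcm(272, 11) = 2992: x ≡ 2734 (mod 2992).
  Combine with x ≡ 1 (mod 3); new modulus lcm = 8976.
    Write x = 2734 + 2992·t and substitute into x ≡ 1 (mod 3): 2992·t ≡ 1 − 2734 = -2733 (mod 3).
    Reduce coefficients mod 3: 1·t ≡ 0 (mod 3).
    So t ≡ 0 (mod 3).
    Then x = 2734 + 2992·0 = 2734, valid modulo lcm(2992, 3) = 8976: x ≡ 2734 (mod 8976).
Verify against each original: 2734 mod 16 = 14, 2734 mod 17 = 14, 2734 mod 11 = 6, 2734 mod 3 = 1.

x ≡ 2734 (mod 8976).


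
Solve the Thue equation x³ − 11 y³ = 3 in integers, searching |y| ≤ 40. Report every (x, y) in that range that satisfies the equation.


The equation is x³ - 11y³ = 3. For fixed y, x³ = 11·y³ + 3, so a solution requires the RHS to be a perfect cube.
Strategy: iterate y from -40 to 40, compute RHS = 11·y³ + 3, and check whether it is a (positive or negative) perfect cube.
Check small values of y:
  y = 0: RHS = 3 is not a perfect cube.
  y = 1: RHS = 14 is not a perfect cube.
  y = -1: RHS = -8 = (-2)³ ⇒ x = -2 works.
  y = 2: RHS = 91 is not a perfect cube.
  y = -2: RHS = -85 is not a perfect cube.
  y = 3: RHS = 300 is not a perfect cube.
  y = -3: RHS = -294 is not a perfect cube.
Continuing the search up to |y| = 40 finds no further solutions beyond those listed.
Collected solutions: (-2, -1).

Solutions (with |y| ≤ 40): (-2, -1).


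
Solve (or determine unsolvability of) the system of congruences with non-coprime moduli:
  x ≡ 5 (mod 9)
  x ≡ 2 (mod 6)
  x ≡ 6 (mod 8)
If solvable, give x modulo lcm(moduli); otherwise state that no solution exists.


Moduli 9, 6, 8 are not pairwise coprime, so CRT works modulo lcm(m_i) when all pairwise compatibility conditions hold.
Pairwise compatibility: gcd(m_i, m_j) must divide a_i - a_j for every pair.
Merge one congruence at a time:
  Start: x ≡ 5 (mod 9).
  Combine with x ≡ 2 (mod 6): gcd(9, 6) = 3; 2 - 5 = -3, which IS divisible by 3, so compatible.
    Write x = 5 + 9·t and substitute into x ≡ 2 (mod 6): 9·t ≡ 2 − 5 = -3 (mod 6).
    Divide the congruence (and modulus) by g = 3: 3·t ≡ -1 (mod 2).
    Reduce coefficients mod 2: 1·t ≡ 1 (mod 2).
    So t ≡ 1 (mod 2).
    Then x = 5 + 9·1 = 14, valid modulo lcm(9, 6) = 18: x ≡ 14 (mod 18).
  Combine with x ≡ 6 (mod 8): gcd(18, 8) = 2; 6 - 14 = -8, which IS divisible by 2, so compatible.
    Write x = 14 + 18·t and substitute into x ≡ 6 (mod 8): 18·t ≡ 6 − 14 = -8 (mod 8).
    Divide the congruence (and modulus) by g = 2: 9·t ≡ -4 (mod 4).
    Reduce coefficients mod 4: 1·t ≡ 0 (mod 4).
    So t ≡ 0 (mod 4).
    Then x = 14 + 18·0 = 14, valid modulo lcm(18, 8) = 72: x ≡ 14 (mod 72).
Verify: 14 mod 9 = 5, 14 mod 6 = 2, 14 mod 8 = 6.

x ≡ 14 (mod 72).


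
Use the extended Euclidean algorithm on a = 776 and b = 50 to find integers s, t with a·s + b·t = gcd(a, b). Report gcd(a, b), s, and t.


Euclidean algorithm on (776, 50) — divide until remainder is 0:
  776 = 15 · 50 + 26
  50 = 1 · 26 + 24
  26 = 1 · 24 + 2
  24 = 12 · 2 + 0
gcd(776, 50) = 2.
Track Bezout coefficients alongside the remainders: start with r₀ = 776 = a·1 + b·0 (s = 1, t = 0) and r₁ = 50 = a·0 + b·1 (s = 0, t = 1); each new remainder r_{k+1} = r_{k-1} − q_k·r_k inherits s_{k+1} = s_{k-1} − q_k·s_k, t_{k+1} = t_{k-1} − q_k·t_k, so r_k = a·s_k + b·t_k at every step:
  q = 15: r = 26, s = 1 − 15·0 = 1, t = 0 − 15·1 = -15  (check: 776·1 + 50·(-15) = 26)
  q = 1: r = 24, s = 0 − 1·1 = -1, t = 1 − 1·(-15) = 16  (check: 776·(-1) + 50·16 = 24)
  q = 1: r = 2, s = 1 − 1·(-1) = 2, t = -15 − 1·16 = -31  (check: 776·2 + 50·(-31) = 2)
The row with r = 2 (the gcd) gives the Bezout coefficients s = 2, t = -31.
Result: 776 · (2) + 50 · (-31) = 2.

gcd(776, 50) = 2; s = 2, t = -31 (check: 776·2 + 50·(-31) = 2).


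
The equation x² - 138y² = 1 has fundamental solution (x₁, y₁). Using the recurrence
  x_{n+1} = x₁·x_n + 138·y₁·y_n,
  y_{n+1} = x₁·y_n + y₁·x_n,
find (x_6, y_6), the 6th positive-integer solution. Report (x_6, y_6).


Step 1: Find the fundamental solution (x₁, y₁) of x² - 138y² = 1.
  Expand √138 as a continued fraction. a₀ = ⌊√138⌋ = 11; iterate m_{k+1} = d_k·a_k − m_k, d_{k+1} = (138 − m_{k+1}²)/d_k, a_{k+1} = ⌊(a₀ + m_{k+1})/d_{k+1}⌋ (starting m₀ = 0, d₀ = 1), with convergents p_k = a_k·p_{k-1} + p_{k-2}, q_k = a_k·q_{k-1} + q_{k-2} (p₋₁ = 1, q₋₁ = 0):
  k = 0: a₀ = 11; p₀/q₀ = 11/1; p₀² − 138·q₀² = 121 − 138 = -17.
  k = 1: m = 11, d = 17, a = ⌊(11 + 11)/17⌋ = 1; p/q = (1·11 + 1)/(1·1 + 0) = 12/1; p² − 138·q² = 144 − 138 = 6.
  k = 2: m = 6, d = 6, a = ⌊(11 + 6)/6⌋ = 2; p/q = (2·12 + 11)/(2·1 + 1) = 35/3; p² − 138·q² = 1225 − 1242 = -17.
  k = 3: m = 6, d = 17, a = ⌊(11 + 6)/17⌋ = 1; p/q = (1·35 + 12)/(1·3 + 1) = 47/4; p² − 138·q² = 2209 − 2208 = 1.
  The first convergent with p² − 138·q² = 1 gives the fundamental solution (x₁, y₁) = (47, 4).
Step 2: Apply the recurrence (x_{n+1}, y_{n+1}) = (x₁x_n + 138y₁y_n, x₁y_n + y₁x_n) repeatedly.
  From (x_1, y_1) = (47, 4): x_2 = 47·47 + 138·4·4 = 4417; y_2 = 47·4 + 4·47 = 376.
  From (x_2, y_2) = (4417, 376): x_3 = 47·4417 + 138·4·376 = 415151; y_3 = 47·376 + 4·4417 = 35340.
  From (x_3, y_3) = (415151, 35340): x_4 = 47·415151 + 138·4·35340 = 39019777; y_4 = 47·35340 + 4·415151 = 3321584.
  From (x_4, y_4) = (39019777, 3321584): x_5 = 47·39019777 + 138·4·3321584 = 3667443887; y_5 = 47·3321584 + 4·39019777 = 312193556.
  From (x_5, y_5) = (3667443887, 312193556): x_6 = 47·3667443887 + 138·4·312193556 = 344700705601; y_6 = 47·312193556 + 4·3667443887 = 29342872680.
Step 3: Verify x_6² - 138·y_6² = 118818576441827272771201 - 118818576441827272771200 = 1 (should be 1). ✓

(x_1, y_1) = (47, 4); (x_6, y_6) = (344700705601, 29342872680).
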